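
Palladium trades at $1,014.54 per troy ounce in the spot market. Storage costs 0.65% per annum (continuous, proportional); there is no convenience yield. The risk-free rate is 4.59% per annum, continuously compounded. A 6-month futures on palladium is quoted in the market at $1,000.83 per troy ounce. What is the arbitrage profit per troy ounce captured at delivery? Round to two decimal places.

$40.64 per troy ounce

Fair futures: F* = S·e^(carry·T), with carry = (r + u) = 0.0459 + 0.0065 = 0.0524
F* = 1014.54 · e^(0.0524 × 6/12) = 1014.54 · e^0.02620000 = 1014.54 × 1.02654624 = $1041.4722
Market $1000.83 < fair $1041.4722: forward underpriced → reverse cash-and-carry (short spot, go long the forward).
At maturity, profit = |F_mkt − F*| = |1000.83 − 1041.4722| = $40.64 per troy ounce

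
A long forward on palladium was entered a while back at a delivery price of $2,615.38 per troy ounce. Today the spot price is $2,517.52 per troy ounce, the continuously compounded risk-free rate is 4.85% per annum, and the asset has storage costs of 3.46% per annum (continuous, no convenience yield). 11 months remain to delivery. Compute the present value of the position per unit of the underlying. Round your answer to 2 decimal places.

$97.00 per troy ounce

Current fair forward for the remaining 11 months: F = S·e^((r + u)·T), (r + u) = 0.0485 + 0.0346 = 0.0831
F = 2517.52 · e^(0.0831 × 11/12) = 2517.52 × 1.07915141 = 2716.7853
Value of long forward = (F − K)·e^(−rT) = (2716.7853 − 2615.38) · e^(−0.0485·11/12)
= 101.4053 × 0.95651545 = 97.00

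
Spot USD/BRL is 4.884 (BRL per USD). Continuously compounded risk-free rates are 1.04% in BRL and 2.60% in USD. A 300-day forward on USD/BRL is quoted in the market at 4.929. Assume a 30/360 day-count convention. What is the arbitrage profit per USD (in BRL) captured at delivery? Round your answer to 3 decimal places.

Fair forward: F* = S·e^(carry·T), with carry = (r_BRL − r_USD) = 0.0104 − 0.0260 = -0.0156
F* = 4.884 · e^(-0.0156 × 300/360) = 4.884 · e^-0.013000 = 4.884 × 0.987084 = 4.8209
Market 4.929 > fair 4.8209: forward overpriced → cash-and-carry (buy spot, short the forward).
At maturity, profit = |F_mkt − F*| = |4.929 − 4.8209| = 0.108 per USD (in BRL)

0.108 per USD (in BRL)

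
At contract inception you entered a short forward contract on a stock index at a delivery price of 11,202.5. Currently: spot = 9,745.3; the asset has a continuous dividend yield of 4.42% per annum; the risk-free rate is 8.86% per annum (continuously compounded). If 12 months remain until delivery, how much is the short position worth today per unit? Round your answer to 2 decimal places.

928.72

Current fair forward for the remaining 12 months: F = S·e^((r − q)·T), (r − q) = 0.0886 − 0.0442 = 0.0444
F = 9745.3 · e^(0.0444 × 12/12) = 9745.3 × 1.04540043 = 10187.7408
Value of long forward = (F − K)·e^(−rT) = (10187.7408 − 11202.5) · e^(−0.0886·12/12)
= -1014.7592 × 0.91521159 = -928.72
Short position value = −(long value) = 928.72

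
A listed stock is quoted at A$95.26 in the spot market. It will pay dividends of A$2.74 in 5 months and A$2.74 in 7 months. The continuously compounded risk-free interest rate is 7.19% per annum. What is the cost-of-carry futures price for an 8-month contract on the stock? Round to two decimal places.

A$94.39

PV(dividends) I = 2.74·e^(−0.0719·5/12) + 2.74·e^(−0.0719·7/12)
I = 2.6591 + 2.6275 = 5.2866
F = (S − I)·e^(rT) = (95.26 − 5.2866) · e^(0.0719·8/12)
= 89.9734 · e^0.047933 = 89.9734 × 1.049100 = A$94.39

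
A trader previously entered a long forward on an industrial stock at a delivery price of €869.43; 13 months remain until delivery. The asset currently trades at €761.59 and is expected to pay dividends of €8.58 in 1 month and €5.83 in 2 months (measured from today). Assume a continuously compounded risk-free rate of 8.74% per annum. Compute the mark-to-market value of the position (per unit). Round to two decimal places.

-€43.56

PV(remaining dividends) I = 8.58·e^(−0.0874·1/12) + 5.83·e^(−0.0874·2/12) = 14.2634
Current forward F = (S − I)·e^(rT) = (761.59 − 14.2634)·e^(0.0874·13/12) = 747.3266 × 1.099311 = 821.5444
Value (long) = (F − K)·e^(−rT) = (821.5444 − 869.43) × 0.909661 = -43.5597
Value = -€43.56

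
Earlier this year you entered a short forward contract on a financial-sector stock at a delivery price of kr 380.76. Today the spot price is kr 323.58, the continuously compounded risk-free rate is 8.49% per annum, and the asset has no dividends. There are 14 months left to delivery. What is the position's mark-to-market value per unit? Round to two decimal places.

kr 21.27

Current fair forward for the remaining 14 months: F = S·e^(r·T), r = 0.0849
F = 323.58 · e^(0.0849 × 14/12) = 323.58 × 1.104122 = 357.2718
Value of long forward = (F − K)·e^(−rT) = (357.2718 − 380.76) · e^(−0.0849·14/12)
= -23.4882 × 0.905697 = -21.27
Short position value = −(long value) = kr 21.27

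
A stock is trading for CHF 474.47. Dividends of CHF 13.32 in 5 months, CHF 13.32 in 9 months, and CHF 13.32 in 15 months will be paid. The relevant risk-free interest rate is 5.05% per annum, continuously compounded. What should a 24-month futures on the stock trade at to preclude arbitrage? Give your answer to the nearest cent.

CHF 482.44

PV(dividends) I = 13.32·e^(−0.0505·5/12) + 13.32·e^(−0.0505·9/12) + 13.32·e^(−0.0505·15/12)
I = 13.0427 + 12.8249 + 12.5052 = 38.3728
F = (S − I)·e^(rT) = (474.47 − 38.3728) · e^(0.0505·24/12)
= 436.0972 · e^0.101000 = 436.0972 × 1.106277 = CHF 482.44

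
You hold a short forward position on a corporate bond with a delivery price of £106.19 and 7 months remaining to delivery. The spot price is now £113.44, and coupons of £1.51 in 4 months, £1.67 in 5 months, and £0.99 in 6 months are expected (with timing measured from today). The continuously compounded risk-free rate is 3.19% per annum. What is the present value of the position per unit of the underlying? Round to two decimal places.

-£5.09

PV(remaining coupons) I = 1.51·e^(−0.0319·4/12) + 1.67·e^(−0.0319·5/12) + 0.99·e^(−0.0319·6/12) = 4.1163
Current forward F = (S − I)·e^(rT) = (113.44 − 4.1163)·e^(0.0319·7/12) = 109.3237 × 1.018783 = 111.3771
Value (long) = (F − K)·e^(−rT) = (111.3771 − 106.19) × 0.981564 = 5.0915
Short position value = −(long value) = -£5.09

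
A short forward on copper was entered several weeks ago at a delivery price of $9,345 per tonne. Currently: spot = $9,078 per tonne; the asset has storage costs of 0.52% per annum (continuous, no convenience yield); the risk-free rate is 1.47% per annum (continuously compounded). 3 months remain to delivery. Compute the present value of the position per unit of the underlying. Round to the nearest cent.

Current fair forward for the remaining 3 months: F = S·e^((r + u)·T), (r + u) = 0.0147 + 0.0052 = 0.0199
F = 9078 · e^(0.0199 × 3/12) = 9078 × 1.00498740 = 9123.2756
Value of long forward = (F − K)·e^(−rT) = (9123.2756 − 9345) · e^(−0.0147·3/12)
= -221.7244 × 0.99633174 = -220.91
Short position value = −(long value) = $220.91

$220.91 per tonne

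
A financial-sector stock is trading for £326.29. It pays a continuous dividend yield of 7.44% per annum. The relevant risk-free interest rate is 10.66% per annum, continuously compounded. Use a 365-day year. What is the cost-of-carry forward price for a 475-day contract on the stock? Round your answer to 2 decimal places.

£340.25

F = S·e^((r − q)T) = 326.29 · e^((0.1066 − 0.0744) × 475/365)
= 326.29 · e^0.041904 = 326.29 × 1.042794
F = £340.25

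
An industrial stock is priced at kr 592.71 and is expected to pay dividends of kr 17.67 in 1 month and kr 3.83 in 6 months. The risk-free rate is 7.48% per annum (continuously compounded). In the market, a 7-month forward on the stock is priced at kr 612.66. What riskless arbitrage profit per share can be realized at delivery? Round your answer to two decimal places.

PV(dividends) I = 17.67·e^(−0.0748·1/12) + 3.83·e^(−0.0748·6/12) = 21.2496
Fair forward F* = (S − I)·e^(rT) = (592.71 − 21.2496)·e^0.043633 = 571.4604 × 1.044599 = 596.9470
Market kr 612.66 > fair 596.9470: forward overpriced → cash-and-carry (borrow at r, buy the stock and collect the dividends, short the forward).
Profit at T = |F_mkt − F*| = |612.66 − 596.9470| = kr 15.71 per share

kr 15.71 per share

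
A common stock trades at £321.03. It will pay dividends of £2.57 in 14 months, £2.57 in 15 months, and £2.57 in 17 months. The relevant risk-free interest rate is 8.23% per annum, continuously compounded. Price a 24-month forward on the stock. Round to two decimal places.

£370.29

PV(dividends) I = 2.57·e^(−0.0823·14/12) + 2.57·e^(−0.0823·15/12) + 2.57·e^(−0.0823·17/12)
I = 2.3347 + 2.3188 + 2.2872 = 6.9407
F = (S − I)·e^(rT) = (321.03 − 6.9407) · e^(0.0823·24/12)
= 314.0893 · e^0.164600 = 314.0893 × 1.178921 = £370.29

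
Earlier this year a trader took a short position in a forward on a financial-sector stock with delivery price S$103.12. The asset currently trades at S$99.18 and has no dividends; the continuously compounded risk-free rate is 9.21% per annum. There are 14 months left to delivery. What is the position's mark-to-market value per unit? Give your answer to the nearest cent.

-S$6.57

Current fair forward for the remaining 14 months: F = S·e^(r·T), r = 0.0921
F = 99.18 · e^(0.0921 × 14/12) = 99.18 × 1.113435 = 110.4305
Value of long forward = (F − K)·e^(−rT) = (110.4305 − 103.12) · e^(−0.0921·14/12)
= 7.3105 × 0.898121 = 6.57
Short position value = −(long value) = -S$6.57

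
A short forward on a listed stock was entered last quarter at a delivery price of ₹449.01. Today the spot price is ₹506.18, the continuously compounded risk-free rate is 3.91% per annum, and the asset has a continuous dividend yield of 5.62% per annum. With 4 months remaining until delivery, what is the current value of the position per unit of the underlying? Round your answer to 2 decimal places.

-₹53.59

Current fair forward for the remaining 4 months: F = S·e^((r − q)·T), (r − q) = 0.0391 − 0.0562 = -0.0171
F = 506.18 · e^(-0.0171 × 4/12) = 506.18 × 0.994316 = 503.3029
Value of long forward = (F − K)·e^(−rT) = (503.3029 − 449.01) · e^(−0.0391·4/12)
= 54.2929 × 0.987051 = 53.59
Short position value = −(long value) = -₹53.59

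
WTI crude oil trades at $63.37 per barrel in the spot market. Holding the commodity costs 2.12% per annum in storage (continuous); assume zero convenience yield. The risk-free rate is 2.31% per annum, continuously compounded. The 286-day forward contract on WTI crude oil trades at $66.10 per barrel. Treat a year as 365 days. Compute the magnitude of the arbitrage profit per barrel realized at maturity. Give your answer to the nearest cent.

$0.49 per barrel

Fair forward: F* = S·e^(carry·T), with carry = (r + u) = 0.0231 + 0.0212 = 0.0443
F* = 63.37 · e^(0.0443 × 286/365) = 63.37 · e^0.034712 = 63.37 × 1.035321 = $65.6083
Market $66.10 > fair $65.6083: forward overpriced → cash-and-carry (buy spot, short the forward).
At maturity, profit = |F_mkt − F*| = |66.10 − 65.6083| = $0.49 per barrel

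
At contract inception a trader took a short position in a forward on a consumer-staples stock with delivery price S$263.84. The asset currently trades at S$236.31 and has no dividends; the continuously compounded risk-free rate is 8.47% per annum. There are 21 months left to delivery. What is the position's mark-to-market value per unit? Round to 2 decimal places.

Current fair forward for the remaining 21 months: F = S·e^(r·T), r = 0.0847
F = 236.31 · e^(0.0847 × 21/12) = 236.31 × 1.159774 = 274.0662
Value of long forward = (F − K)·e^(−rT) = (274.0662 − 263.84) · e^(−0.0847·21/12)
= 10.2262 × 0.862237 = 8.82
Short position value = −(long value) = -S$8.82

-S$8.82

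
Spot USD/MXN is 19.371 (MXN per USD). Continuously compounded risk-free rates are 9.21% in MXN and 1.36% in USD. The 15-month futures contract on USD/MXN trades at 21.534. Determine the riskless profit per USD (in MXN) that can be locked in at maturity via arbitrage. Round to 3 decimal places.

Fair futures: F* = S·e^(carry·T), with carry = (r_MXN − r_USD) = 0.0921 − 0.0136 = 0.0785
F* = 19.371 · e^(0.0785 × 15/12) = 19.371 · e^0.098125 = 19.371 × 1.103101 = 21.3682
Market 21.534 > fair 21.3682: forward overpriced → cash-and-carry (buy spot, short the forward).
At maturity, profit = |F_mkt − F*| = |21.534 − 21.3682| = 0.166 per USD (in MXN)

0.166 per USD (in MXN)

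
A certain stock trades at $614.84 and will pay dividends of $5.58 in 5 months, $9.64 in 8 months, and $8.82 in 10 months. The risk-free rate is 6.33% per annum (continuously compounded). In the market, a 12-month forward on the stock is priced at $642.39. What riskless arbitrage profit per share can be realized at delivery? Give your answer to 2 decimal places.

PV(dividends) I = 5.58·e^(−0.0633·5/12) + 9.64·e^(−0.0633·8/12) + 8.82·e^(−0.0633·10/12) = 23.0432
Fair forward F* = (S − I)·e^(rT) = (614.84 − 23.0432)·e^0.063300 = 591.7968 × 1.065346 = 630.4684
Market $642.39 > fair 630.4684: forward overpriced → cash-and-carry (borrow at r, buy the stock and collect the dividends, short the forward).
Profit at T = |F_mkt − F*| = |642.39 − 630.4684| = $11.92 per share

$11.92 per share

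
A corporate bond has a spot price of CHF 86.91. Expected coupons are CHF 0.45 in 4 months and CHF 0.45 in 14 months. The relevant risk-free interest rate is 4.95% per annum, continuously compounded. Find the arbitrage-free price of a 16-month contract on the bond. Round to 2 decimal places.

CHF 91.91

PV(coupons) I = 0.45·e^(−0.0495·4/12) + 0.45·e^(−0.0495·14/12)
I = 0.4426 + 0.4247 = 0.8673
F = (S − I)·e^(rT) = (86.91 − 0.8673) · e^(0.0495·16/12)
= 86.0427 · e^0.066000 = 86.0427 × 1.068227 = CHF 91.91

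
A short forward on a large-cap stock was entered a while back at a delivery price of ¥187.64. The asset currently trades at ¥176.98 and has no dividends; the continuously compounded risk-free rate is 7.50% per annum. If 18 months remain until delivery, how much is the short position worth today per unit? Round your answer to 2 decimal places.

-¥9.31

Current fair forward for the remaining 18 months: F = S·e^(r·T), r = 0.0750
F = 176.98 · e^(0.0750 × 18/12) = 176.98 × 1.119072 = 198.0534
Value of long forward = (F − K)·e^(−rT) = (198.0534 − 187.64) · e^(−0.0750·18/12)
= 10.4134 × 0.893597 = 9.31
Short position value = −(long value) = -¥9.31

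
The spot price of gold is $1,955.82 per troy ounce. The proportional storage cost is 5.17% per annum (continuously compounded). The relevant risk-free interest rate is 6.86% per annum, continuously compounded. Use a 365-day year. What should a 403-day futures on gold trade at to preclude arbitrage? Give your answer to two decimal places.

$2,233.64 per troy ounce

Net carry = r + u − y = 0.0686 + 0.0517 − 0.0000 = 0.1203
F = S·e^((r+u−y)T) = 1955.82 · e^(0.1203 × 403/365) = 1955.82 · e^0.13282438
= 1955.82 × 1.14204941 = $2,233.64 per troy ounce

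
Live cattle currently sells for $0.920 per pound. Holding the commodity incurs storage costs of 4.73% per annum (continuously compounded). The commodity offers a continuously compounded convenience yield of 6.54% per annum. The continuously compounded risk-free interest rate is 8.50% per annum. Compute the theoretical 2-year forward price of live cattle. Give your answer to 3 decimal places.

Net carry = r + u − y = 0.0850 + 0.0473 − 0.0654 = 0.0669
F = S·e^((r+u−y)T) = 0.920 · e^(0.0669 × 2) = 0.920 · e^0.133800
= 0.920 × 1.143164 = $1.052 per pound

$1.052 per pound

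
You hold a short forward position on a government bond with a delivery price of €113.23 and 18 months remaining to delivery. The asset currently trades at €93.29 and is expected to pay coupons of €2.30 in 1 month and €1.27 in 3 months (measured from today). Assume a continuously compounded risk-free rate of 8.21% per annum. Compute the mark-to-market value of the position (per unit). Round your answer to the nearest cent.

PV(remaining coupons) I = 2.30·e^(−0.0821·1/12) + 1.27·e^(−0.0821·3/12) = 3.5285
Current forward F = (S − I)·e^(rT) = (93.29 − 3.5285)·e^(0.0821·18/12) = 89.7615 × 1.131054 = 101.5251
Value (long) = (F − K)·e^(−rT) = (101.5251 − 113.23) × 0.884131 = -10.3487
Short position value = −(long value) = €10.35

€10.35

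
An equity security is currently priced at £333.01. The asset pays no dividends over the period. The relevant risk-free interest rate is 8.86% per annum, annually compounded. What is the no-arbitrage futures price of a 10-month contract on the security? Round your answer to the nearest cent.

£357.42

F = S · (1+r)^T
= 333.01 × 1.073306
F = £357.42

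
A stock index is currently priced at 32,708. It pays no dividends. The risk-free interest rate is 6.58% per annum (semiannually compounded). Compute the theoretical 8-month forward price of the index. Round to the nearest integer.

34,151

F = S · (1+r/2)^(2T)
= 32708 × 1.044105
F = 34,151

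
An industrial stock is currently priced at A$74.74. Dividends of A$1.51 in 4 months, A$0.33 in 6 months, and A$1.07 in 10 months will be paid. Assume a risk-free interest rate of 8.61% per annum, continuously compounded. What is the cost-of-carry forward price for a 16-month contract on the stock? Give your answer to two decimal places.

PV(dividends) I = 1.51·e^(−0.0861·4/12) + 0.33·e^(−0.0861·6/12) + 1.07·e^(−0.0861·10/12)
I = 1.4673 + 0.3161 + 0.9959 = 2.7793
F = (S − I)·e^(rT) = (74.74 − 2.7793) · e^(0.0861·16/12)
= 71.9607 · e^0.114800 = 71.9607 × 1.121649 = A$80.71

A$80.71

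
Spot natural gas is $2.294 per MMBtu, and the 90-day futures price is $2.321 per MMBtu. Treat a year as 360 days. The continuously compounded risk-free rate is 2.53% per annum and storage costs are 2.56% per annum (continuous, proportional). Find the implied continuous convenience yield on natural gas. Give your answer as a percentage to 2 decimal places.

0.41%

F = S·e^((r+u−y)T) ⇒ (r+u−y) = ln(F/S)/T
ln(2.321/2.294) = 0.011701; /T ⇒ 0.046804
y = r + u − ln(F/S)/T = 0.0253 + 0.0256 − 0.046804 = 0.004096
y = 0.41%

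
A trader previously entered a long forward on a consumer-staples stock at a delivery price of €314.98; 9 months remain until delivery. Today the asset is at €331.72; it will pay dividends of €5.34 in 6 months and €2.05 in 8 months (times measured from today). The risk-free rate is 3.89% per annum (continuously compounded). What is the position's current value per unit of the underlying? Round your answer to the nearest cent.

PV(remaining dividends) I = 5.34·e^(−0.0389·6/12) + 2.05·e^(−0.0389·8/12) = 7.2347
Current forward F = (S − I)·e^(rT) = (331.72 − 7.2347)·e^(0.0389·9/12) = 324.4853 × 1.029605 = 334.0917
Value (long) = (F − K)·e^(−rT) = (334.0917 − 314.98) × 0.971246 = 18.5622
Value = €18.56

€18.56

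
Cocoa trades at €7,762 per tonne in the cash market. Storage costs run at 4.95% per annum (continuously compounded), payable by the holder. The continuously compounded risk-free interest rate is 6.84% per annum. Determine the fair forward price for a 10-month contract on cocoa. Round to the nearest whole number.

Net carry = r + u − y = 0.0684 + 0.0495 − 0.0000 = 0.1179
F = S·e^((r+u−y)T) = 7762 · e^(0.1179 × 10/12) = 7762 · e^0.098250
= 7762 × 1.103239 = €8,563 per tonne

€8,563 per tonne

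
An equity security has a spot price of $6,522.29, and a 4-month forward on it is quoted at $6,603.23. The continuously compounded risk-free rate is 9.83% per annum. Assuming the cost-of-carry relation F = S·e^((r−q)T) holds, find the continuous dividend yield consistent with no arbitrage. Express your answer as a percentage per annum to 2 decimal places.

From F = S·e^((r−q)T): (r − q) = ln(F/S)/T
ln(6603.23/6522.29) = ln(1.012410) = 0.012334
(r − q) = 0.012334 / (4/12) = 0.037002
q = r − ln(F/S)/T = 0.0983 − 0.037002 = 0.061298
q = 6.13%

6.13%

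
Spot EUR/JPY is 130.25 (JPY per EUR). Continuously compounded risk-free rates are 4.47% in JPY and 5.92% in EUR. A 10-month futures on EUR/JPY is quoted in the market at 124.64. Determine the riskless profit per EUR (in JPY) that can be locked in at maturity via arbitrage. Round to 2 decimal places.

Fair futures: F* = S·e^(carry·T), with carry = (r_JPY − r_EUR) = 0.0447 − 0.0592 = -0.0145
F* = 130.25 · e^(-0.0145 × 10/12) = 130.25 · e^-0.012083 = 130.25 × 0.987990 = 128.6857
Market 124.64 < fair 128.6857: forward underpriced → reverse cash-and-carry (short spot, go long the forward).
At maturity, profit = |F_mkt − F*| = |124.64 − 128.6857| = 4.05 per EUR (in JPY)

4.05 per EUR (in JPY)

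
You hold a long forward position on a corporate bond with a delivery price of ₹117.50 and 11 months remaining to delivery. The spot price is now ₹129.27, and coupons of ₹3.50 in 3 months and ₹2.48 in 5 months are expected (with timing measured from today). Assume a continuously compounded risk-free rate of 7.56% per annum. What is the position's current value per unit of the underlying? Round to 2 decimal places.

PV(remaining coupons) I = 3.50·e^(−0.0756·3/12) + 2.48·e^(−0.0756·5/12) = 5.8376
Current forward F = (S − I)·e^(rT) = (129.27 − 5.8376)·e^(0.0756·11/12) = 123.4324 × 1.071758 = 132.2897
Value (long) = (F − K)·e^(−rT) = (132.2897 − 117.50) × 0.933047 = 13.7995
Value = ₹13.80

₹13.80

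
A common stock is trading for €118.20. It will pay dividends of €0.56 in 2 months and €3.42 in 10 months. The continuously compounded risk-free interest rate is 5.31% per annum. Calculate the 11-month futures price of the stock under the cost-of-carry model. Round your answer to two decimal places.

PV(dividends) I = 0.56·e^(−0.0531·2/12) + 3.42·e^(−0.0531·10/12)
I = 0.5551 + 3.2720 = 3.8271
F = (S − I)·e^(rT) = (118.20 − 3.8271) · e^(0.0531·11/12)
= 114.3729 · e^0.048675 = 114.3729 × 1.049879 = €120.08

€120.08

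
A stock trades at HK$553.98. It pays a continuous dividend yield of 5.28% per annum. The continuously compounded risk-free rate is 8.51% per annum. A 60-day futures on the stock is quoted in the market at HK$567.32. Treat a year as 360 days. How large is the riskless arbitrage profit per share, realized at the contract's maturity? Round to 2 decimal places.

Fair futures: F* = S·e^(carry·T), with carry = (r − q) = 0.0851 − 0.0528 = 0.0323
F* = 553.98 · e^(0.0323 × 60/360) = 553.98 · e^0.005383 = 553.98 × 1.005398 = HK$556.9704
Market HK$567.32 > fair HK$556.9704: forward overpriced → cash-and-carry (buy spot, short the forward).
At maturity, profit = |F_mkt − F*| = |567.32 − 556.9704| = HK$10.35 per share

HK$10.35 per share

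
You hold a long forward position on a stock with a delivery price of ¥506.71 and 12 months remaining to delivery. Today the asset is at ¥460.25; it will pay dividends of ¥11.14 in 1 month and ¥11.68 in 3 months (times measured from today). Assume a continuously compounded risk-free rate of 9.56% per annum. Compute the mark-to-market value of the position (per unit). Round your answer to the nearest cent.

-¥22.72

PV(remaining dividends) I = 11.14·e^(−0.0956·1/12) + 11.68·e^(−0.0956·3/12) = 22.4558
Current forward F = (S − I)·e^(rT) = (460.25 − 22.4558)·e^(0.0956·12/12) = 437.7942 × 1.100319 = 481.7133
Value (long) = (F − K)·e^(−rT) = (481.7133 − 506.71) × 0.908827 = -22.7177
Value = -¥22.72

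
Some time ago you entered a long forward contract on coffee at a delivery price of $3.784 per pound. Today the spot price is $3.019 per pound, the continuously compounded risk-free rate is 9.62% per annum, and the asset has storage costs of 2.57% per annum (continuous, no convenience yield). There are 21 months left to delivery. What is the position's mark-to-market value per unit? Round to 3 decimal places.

Current fair forward for the remaining 21 months: F = S·e^((r + u)·T), (r + u) = 0.0962 + 0.0257 = 0.1219
F = 3.019 · e^(0.1219 × 21/12) = 3.019 × 1.237787 = 3.7369
Value of long forward = (F − K)·e^(−rT) = (3.7369 − 3.784) · e^(−0.0962·21/12)
= -0.0471 × 0.845058 = -0.040

-$0.040 per pound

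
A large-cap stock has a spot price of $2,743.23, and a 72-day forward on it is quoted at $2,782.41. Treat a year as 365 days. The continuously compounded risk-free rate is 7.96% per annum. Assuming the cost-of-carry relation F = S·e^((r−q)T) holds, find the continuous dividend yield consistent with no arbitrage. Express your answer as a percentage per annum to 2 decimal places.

From F = S·e^((r−q)T): (r − q) = ln(F/S)/T
ln(2782.41/2743.23) = ln(1.014282) = 0.014181
(r − q) = 0.014181 / (72/365) = 0.071890
q = r − ln(F/S)/T = 0.0796 − 0.071890 = 0.007710
q = 0.77%

0.77%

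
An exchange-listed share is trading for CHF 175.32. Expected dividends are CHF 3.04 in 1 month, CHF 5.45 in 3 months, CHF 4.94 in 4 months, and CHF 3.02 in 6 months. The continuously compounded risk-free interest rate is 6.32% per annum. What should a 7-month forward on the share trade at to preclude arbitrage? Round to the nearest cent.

PV(dividends) I = 3.04·e^(−0.0632·1/12) + 5.45·e^(−0.0632·3/12) + 4.94·e^(−0.0632·4/12) + 3.02·e^(−0.0632·6/12)
I = 3.0240 + 5.3646 + 4.8370 + 2.9261 = 16.1517
F = (S − I)·e^(rT) = (175.32 − 16.1517) · e^(0.0632·7/12)
= 159.1683 · e^0.036867 = 159.1683 × 1.037555 = CHF 165.15

CHF 165.15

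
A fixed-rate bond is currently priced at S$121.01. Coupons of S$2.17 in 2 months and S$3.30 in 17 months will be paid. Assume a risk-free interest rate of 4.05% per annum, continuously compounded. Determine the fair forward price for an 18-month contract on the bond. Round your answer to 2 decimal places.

S$122.99

PV(coupons) I = 2.17·e^(−0.0405·2/12) + 3.30·e^(−0.0405·17/12)
I = 2.1554 + 3.1160 = 5.2714
F = (S − I)·e^(rT) = (121.01 − 5.2714) · e^(0.0405·18/12)
= 115.7386 · e^0.060750 = 115.7386 × 1.062633 = S$122.99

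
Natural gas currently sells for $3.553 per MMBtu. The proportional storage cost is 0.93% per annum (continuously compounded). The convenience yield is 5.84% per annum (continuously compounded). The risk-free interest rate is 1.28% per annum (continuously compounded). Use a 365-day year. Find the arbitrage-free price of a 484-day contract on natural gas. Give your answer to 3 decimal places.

Net carry = r + u − y = 0.0128 + 0.0093 − 0.0584 = -0.0363
F = S·e^((r+u−y)T) = 3.553 · e^(-0.0363 × 484/365) = 3.553 · e^-0.048135
= 3.553 × 0.953005 = $3.386 per MMBtu

$3.386 per MMBtu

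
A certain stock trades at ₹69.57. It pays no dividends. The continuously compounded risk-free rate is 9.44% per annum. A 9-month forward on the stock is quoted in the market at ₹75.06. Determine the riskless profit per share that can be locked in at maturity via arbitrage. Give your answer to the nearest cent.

₹0.39 per share

Fair forward: F* = S·e^(carry·T), with carry = r = 0.0944
F* = 69.57 · e^(0.0944 × 9/12) = 69.57 · e^0.070800 = 69.57 × 1.073367 = ₹74.6741
Market ₹75.06 > fair ₹74.6741: forward overpriced → cash-and-carry (buy spot, short the forward).
At maturity, profit = |F_mkt − F*| = |75.06 − 74.6741| = ₹0.39 per share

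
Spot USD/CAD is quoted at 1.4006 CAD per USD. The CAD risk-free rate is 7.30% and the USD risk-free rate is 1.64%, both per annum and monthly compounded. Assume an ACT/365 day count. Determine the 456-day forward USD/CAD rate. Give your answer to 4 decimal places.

By covered interest parity, F = S · (1+r_CAD/12)^(12T) / (1+r_USD/12)^(12T)
= 1.4006 × 1.095185 / 1.020686 = 1.4006 × 1.072989
F = 1.5028 CAD per USD

1.5028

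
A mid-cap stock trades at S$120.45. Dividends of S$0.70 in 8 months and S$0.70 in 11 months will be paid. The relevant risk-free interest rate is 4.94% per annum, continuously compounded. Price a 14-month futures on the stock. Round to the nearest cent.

S$126.17

PV(dividends) I = 0.70·e^(−0.0494·8/12) + 0.70·e^(−0.0494·11/12)
I = 0.6773 + 0.6690 = 1.3463
F = (S − I)·e^(rT) = (120.45 − 1.3463) · e^(0.0494·14/12)
= 119.1037 · e^0.057633 = 119.1037 × 1.059326 = S$126.17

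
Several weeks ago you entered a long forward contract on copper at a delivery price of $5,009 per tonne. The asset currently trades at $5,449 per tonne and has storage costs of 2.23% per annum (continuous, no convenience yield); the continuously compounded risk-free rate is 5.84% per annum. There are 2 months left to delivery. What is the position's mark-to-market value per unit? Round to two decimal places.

Current fair forward for the remaining 2 months: F = S·e^((r + u)·T), (r + u) = 0.0584 + 0.0223 = 0.0807
F = 5449 · e^(0.0807 × 2/12) = 5449 × 1.01354086 = 5522.7841
Value of long forward = (F − K)·e^(−rT) = (5522.7841 − 5009) · e^(−0.0584·2/12)
= 513.7841 × 0.99031388 = 508.81

$508.81 per tonne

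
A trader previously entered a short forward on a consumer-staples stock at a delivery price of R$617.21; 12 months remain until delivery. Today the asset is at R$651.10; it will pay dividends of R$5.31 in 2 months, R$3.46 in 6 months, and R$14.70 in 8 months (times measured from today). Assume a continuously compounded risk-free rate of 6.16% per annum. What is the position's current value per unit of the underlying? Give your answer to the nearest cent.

PV(remaining dividends) I = 5.31·e^(−0.0616·2/12) + 3.46·e^(−0.0616·6/12) + 14.70·e^(−0.0616·8/12) = 22.7194
Current forward F = (S − I)·e^(rT) = (651.10 − 22.7194)·e^(0.0616·12/12) = 628.3806 × 1.063537 = 668.3060
Value (long) = (F − K)·e^(−rT) = (668.3060 − 617.21) × 0.940259 = 48.0435
Short position value = −(long value) = -R$48.04

-R$48.04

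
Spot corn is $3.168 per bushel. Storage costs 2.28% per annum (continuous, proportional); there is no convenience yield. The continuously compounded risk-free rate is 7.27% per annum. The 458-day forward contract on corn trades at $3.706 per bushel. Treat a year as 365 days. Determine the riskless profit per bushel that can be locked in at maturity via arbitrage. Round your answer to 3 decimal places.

Fair forward: F* = S·e^(carry·T), with carry = (r + u) = 0.0727 + 0.0228 = 0.0955
F* = 3.168 · e^(0.0955 × 458/365) = 3.168 · e^0.119833 = 3.168 × 1.127309 = $3.5713
Market $3.706 > fair $3.5713: forward overpriced → cash-and-carry (buy spot, short the forward).
At maturity, profit = |F_mkt − F*| = |3.706 − 3.5713| = $0.135 per bushel

$0.135 per bushel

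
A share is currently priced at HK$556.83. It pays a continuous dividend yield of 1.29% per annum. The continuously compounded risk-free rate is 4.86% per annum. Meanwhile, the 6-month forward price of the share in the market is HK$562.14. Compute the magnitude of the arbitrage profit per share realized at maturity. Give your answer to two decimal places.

HK$4.72 per share

Fair forward: F* = S·e^(carry·T), with carry = (r − q) = 0.0486 − 0.0129 = 0.0357
F* = 556.83 · e^(0.0357 × 6/12) = 556.83 · e^0.017850 = 556.83 × 1.018010 = HK$566.8585
Market HK$562.14 < fair HK$566.8585: forward underpriced → reverse cash-and-carry (short spot, go long the forward).
At maturity, profit = |F_mkt − F*| = |562.14 − 566.8585| = HK$4.72 per share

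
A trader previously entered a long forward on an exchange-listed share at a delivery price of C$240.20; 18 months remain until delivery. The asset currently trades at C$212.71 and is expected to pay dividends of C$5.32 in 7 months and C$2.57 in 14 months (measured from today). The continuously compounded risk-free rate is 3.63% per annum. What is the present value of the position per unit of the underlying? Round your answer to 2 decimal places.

-C$22.43

PV(remaining dividends) I = 5.32·e^(−0.0363·7/12) + 2.57·e^(−0.0363·14/12) = 7.6720
Current forward F = (S − I)·e^(rT) = (212.71 − 7.6720)·e^(0.0363·18/12) = 205.0380 × 1.055960 = 216.5119
Value (long) = (F − K)·e^(−rT) = (216.5119 − 240.20) × 0.947006 = -22.4328
Value = -C$22.43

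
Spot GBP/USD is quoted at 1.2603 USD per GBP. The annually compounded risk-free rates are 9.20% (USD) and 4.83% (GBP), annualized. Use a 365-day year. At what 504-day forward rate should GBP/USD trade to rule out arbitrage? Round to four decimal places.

By covered interest parity, F = S · (1+r_USD)^T / (1+r_GBP)^T
= 1.2603 × 1.129220 / 1.067301 = 1.2603 × 1.058015
F = 1.3334 USD per GBP

1.3334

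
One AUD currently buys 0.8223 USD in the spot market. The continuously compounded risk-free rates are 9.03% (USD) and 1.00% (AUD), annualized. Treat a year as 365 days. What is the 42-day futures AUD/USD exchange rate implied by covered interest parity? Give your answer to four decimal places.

0.8299

F = S·e^((r_USD − r_AUD)T) = 0.8223 · e^((0.0903 − 0.0100) × 42/365)
= 0.8223 · e^0.009240 = 0.8223 × 1.009283
F = 0.8299 USD per AUD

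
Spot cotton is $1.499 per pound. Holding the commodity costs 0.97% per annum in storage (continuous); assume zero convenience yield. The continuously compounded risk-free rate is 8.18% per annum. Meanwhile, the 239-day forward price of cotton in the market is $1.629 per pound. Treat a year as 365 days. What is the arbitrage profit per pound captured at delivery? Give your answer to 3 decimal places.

$0.037 per pound

Fair forward: F* = S·e^(carry·T), with carry = (r + u) = 0.0818 + 0.0097 = 0.0915
F* = 1.499 · e^(0.0915 × 239/365) = 1.499 · e^0.059914 = 1.499 × 1.061745 = $1.5916
Market $1.629 > fair $1.5916: forward overpriced → cash-and-carry (buy spot, short the forward).
At maturity, profit = |F_mkt − F*| = |1.629 − 1.5916| = $0.037 per pound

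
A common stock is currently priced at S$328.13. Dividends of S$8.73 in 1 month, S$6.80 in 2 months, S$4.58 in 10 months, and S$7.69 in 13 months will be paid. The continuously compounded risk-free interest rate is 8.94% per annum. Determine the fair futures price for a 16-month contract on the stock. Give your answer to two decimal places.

S$339.71

PV(dividends) I = 8.73·e^(−0.0894·1/12) + 6.80·e^(−0.0894·2/12) + 4.58·e^(−0.0894·10/12) + 7.69·e^(−0.0894·13/12)
I = 8.6652 + 6.6994 + 4.2512 + 6.9802 = 26.5960
F = (S − I)·e^(rT) = (328.13 − 26.5960) · e^(0.0894·16/12)
= 301.5340 · e^0.119200 = 301.5340 × 1.126595 = S$339.71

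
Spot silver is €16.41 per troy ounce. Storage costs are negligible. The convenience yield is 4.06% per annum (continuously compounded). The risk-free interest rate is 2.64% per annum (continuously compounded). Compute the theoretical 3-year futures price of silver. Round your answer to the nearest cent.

€15.73 per troy ounce

Net carry = r + u − y = 0.0264 + 0.0000 − 0.0406 = -0.0142
F = S·e^((r+u−y)T) = 16.41 · e^(-0.0142 × 3) = 16.41 · e^-0.042600
= 16.41 × 0.958295 = €15.73 per troy ounce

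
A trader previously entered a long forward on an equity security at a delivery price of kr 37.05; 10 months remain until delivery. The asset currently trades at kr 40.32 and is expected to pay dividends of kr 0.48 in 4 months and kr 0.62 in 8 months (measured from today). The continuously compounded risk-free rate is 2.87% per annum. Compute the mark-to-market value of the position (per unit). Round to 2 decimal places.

PV(remaining dividends) I = 0.48·e^(−0.0287·4/12) + 0.62·e^(−0.0287·8/12) = 1.0837
Current forward F = (S − I)·e^(rT) = (40.32 − 1.0837)·e^(0.0287·10/12) = 39.2363 × 1.024205 = 40.1860
Value (long) = (F − K)·e^(−rT) = (40.1860 − 37.05) × 0.976367 = 3.0619
Value = kr 3.06

kr 3.06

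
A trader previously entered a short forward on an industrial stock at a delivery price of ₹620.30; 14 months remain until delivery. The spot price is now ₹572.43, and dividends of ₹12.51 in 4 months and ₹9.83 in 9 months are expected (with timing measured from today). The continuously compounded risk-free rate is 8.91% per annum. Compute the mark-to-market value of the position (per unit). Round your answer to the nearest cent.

₹7.97

PV(remaining dividends) I = 12.51·e^(−0.0891·4/12) + 9.83·e^(−0.0891·9/12) = 21.3385
Current forward F = (S − I)·e^(rT) = (572.43 − 21.3385)·e^(0.0891·14/12) = 551.0915 × 1.109545 = 611.4608
Value (long) = (F − K)·e^(−rT) = (611.4608 − 620.30) × 0.901270 = -7.9665
Short position value = −(long value) = ₹7.97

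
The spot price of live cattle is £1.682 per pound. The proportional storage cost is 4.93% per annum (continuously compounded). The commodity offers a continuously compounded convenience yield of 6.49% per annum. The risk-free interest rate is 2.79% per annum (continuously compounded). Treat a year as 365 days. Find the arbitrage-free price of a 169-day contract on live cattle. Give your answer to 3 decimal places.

£1.692 per pound

Net carry = r + u − y = 0.0279 + 0.0493 − 0.0649 = 0.0123
F = S·e^((r+u−y)T) = 1.682 · e^(0.0123 × 169/365) = 1.682 · e^0.005695
= 1.682 × 1.005711 = £1.692 per pound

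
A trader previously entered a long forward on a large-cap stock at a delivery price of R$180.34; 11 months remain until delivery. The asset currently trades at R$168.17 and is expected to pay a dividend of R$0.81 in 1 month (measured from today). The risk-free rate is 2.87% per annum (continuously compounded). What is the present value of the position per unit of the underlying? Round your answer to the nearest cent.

-R$8.30

PV(remaining dividends) I = 0.81·e^(−0.0287·1/12) = 0.8081
Current forward F = (S − I)·e^(rT) = (168.17 − 0.8081)·e^(0.0287·11/12) = 167.3619 × 1.026657 = 171.8233
Value (long) = (F − K)·e^(−rT) = (171.8233 − 180.34) × 0.974035 = -8.2956
Value = -R$8.30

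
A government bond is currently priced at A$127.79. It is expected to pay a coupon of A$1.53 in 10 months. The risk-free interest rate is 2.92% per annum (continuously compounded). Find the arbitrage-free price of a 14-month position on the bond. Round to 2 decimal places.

PV(coupons) I = 1.53·e^(−0.0292·10/12)
I = 1.4932
F = (S − I)·e^(rT) = (127.79 − 1.4932) · e^(0.0292·14/12)
= 126.2968 · e^0.034067 = 126.2968 × 1.034654 = A$130.67

A$130.67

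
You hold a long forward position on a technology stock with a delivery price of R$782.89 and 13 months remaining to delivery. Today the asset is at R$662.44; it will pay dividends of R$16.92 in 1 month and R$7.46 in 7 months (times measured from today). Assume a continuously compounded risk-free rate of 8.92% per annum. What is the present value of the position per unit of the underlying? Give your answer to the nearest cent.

PV(remaining dividends) I = 16.92·e^(−0.0892·1/12) + 7.46·e^(−0.0892·7/12) = 23.8765
Current forward F = (S − I)·e^(rT) = (662.44 − 23.8765)·e^(0.0892·13/12) = 638.5635 × 1.101456 = 703.3496
Value (long) = (F − K)·e^(−rT) = (703.3496 − 782.89) × 0.907889 = -72.2139
Value = -R$72.21

-R$72.21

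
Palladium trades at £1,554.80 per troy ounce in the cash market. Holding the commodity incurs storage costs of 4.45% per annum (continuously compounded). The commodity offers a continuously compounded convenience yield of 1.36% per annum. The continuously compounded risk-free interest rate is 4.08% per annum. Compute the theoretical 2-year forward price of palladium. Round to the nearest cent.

Net carry = r + u − y = 0.0408 + 0.0445 − 0.0136 = 0.0717
F = S·e^((r+u−y)T) = 1554.80 · e^(0.0717 × 2) = 1554.80 · e^0.14340000
= 1554.80 × 1.15419139 = £1,794.54 per troy ounce

£1,794.54 per troy ounce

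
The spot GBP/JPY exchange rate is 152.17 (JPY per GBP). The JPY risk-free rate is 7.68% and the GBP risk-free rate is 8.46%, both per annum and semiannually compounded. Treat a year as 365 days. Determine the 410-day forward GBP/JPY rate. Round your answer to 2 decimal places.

150.89

By covered interest parity, F = S · (1+r_JPY/2)^(2T) / (1+r_GBP/2)^(2T)
= 152.17 × 1.088340 / 1.097544 = 152.17 × 0.991614
F = 150.89 JPY per GBP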